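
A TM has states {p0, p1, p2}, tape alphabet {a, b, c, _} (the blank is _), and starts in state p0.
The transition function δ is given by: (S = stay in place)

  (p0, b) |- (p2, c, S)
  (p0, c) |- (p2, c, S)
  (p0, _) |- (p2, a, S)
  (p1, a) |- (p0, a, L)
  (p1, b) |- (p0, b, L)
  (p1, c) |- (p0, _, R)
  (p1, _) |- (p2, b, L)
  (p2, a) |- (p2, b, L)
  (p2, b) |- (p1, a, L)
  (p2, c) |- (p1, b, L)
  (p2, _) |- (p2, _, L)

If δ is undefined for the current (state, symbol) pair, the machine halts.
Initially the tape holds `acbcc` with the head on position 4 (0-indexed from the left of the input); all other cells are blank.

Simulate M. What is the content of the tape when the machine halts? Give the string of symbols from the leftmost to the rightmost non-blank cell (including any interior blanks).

p0 | acbc[c]   read c → write c, move S, go to p2
p2 | acbc[c]   read c → write b, move L, go to p1
p1 | acb[c]b   read c → write _, move R, go to p0
p0 | acb_[b]   read b → write c, move S, go to p2
p2 | acb_[c]   read c → write b, move L, go to p1
p1 | acb[_]b   read _ → write b, move L, go to p2
p2 | ac[b]bb   read b → write a, move L, go to p1
p1 | a[c]abb   read c → write _, move R, go to p0
p0 | a_[a]bb
The non-blank tape span at halt is a_abb.

a_abb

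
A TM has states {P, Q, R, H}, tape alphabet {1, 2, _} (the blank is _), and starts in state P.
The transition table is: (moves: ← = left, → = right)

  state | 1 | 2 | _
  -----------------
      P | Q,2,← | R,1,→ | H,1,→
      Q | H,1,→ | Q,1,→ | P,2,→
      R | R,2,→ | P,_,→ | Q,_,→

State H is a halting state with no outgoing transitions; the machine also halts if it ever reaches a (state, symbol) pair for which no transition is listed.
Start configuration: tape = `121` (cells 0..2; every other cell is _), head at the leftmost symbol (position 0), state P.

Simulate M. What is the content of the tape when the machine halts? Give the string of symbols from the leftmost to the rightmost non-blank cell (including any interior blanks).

2121_21

P | _[1]21____   read 1 → write 2, move ←, go to Q
Q | [_]221____   read _ → write 2, move →, go to P
P | 2[2]21____   read 2 → write 1, move →, go to R
R | 21[2]1____   read 2 → write _, move →, go to P
P | 21_[1]____   read 1 → write 2, move ←, go to Q
Q | 21[_]2____   read _ → write 2, move →, go to P
P | 212[2]____   read 2 → write 1, move →, go to R
R | 2121[_]___   read _ → write _, move →, go to Q
Q | 2121_[_]__   read _ → write 2, move →, go to P
P | 2121_2[_]_   read _ → write 1, move →, go to H
H | 2121_21[_]
The non-blank tape span at halt is 2121_21.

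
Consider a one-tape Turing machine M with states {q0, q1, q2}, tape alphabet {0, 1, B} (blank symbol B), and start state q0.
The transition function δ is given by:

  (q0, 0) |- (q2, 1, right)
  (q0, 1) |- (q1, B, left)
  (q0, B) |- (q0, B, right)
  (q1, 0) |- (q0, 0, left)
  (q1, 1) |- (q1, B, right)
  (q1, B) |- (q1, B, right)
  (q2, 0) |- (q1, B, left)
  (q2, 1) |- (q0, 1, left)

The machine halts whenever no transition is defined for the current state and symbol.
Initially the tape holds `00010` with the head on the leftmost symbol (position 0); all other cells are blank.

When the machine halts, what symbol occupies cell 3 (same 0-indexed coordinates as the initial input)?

q0 | [0]0010B   read 0 → write 1, move right, go to q2
q2 | 1[0]010B   read 0 → write B, move left, go to q1
q1 | [1]B010B   read 1 → write B, move right, go to q1
q1 | B[B]010B   read B → write B, move right, go to q1
q1 | BB[0]10B   read 0 → write 0, move left, go to q0
q0 | B[B]010B   read B → write B, move right, go to q0
q0 | BB[0]10B   read 0 → write 1, move right, go to q2
q2 | BB1[1]0B   read 1 → write 1, move left, go to q0
q0 | BB[1]10B   read 1 → write B, move left, go to q1
q1 | B[B]B10B   read B → write B, move right, go to q1
q1 | BB[B]10B   read B → write B, move right, go to q1
q1 | BBB[1]0B   read 1 → write B, move right, go to q1
q1 | BBBB[0]B   read 0 → write 0, move left, go to q0
q0 | BBB[B]0B   read B → write B, move right, go to q0
q0 | BBBB[0]B   read 0 → write 1, move right, go to q2
q2 | BBBB1[B]
Cell 3 holds B when M halts.

B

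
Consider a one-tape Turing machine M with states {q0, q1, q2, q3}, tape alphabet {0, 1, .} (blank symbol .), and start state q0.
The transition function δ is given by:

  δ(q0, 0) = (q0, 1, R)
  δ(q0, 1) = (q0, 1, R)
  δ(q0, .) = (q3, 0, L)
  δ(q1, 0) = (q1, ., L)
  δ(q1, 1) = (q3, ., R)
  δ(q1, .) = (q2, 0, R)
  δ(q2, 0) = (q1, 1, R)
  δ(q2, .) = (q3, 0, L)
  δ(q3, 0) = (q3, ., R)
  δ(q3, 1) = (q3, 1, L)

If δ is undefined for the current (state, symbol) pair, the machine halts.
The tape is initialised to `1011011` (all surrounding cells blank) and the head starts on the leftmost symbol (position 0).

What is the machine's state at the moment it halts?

q3

state=q0 head=0 tape=.[1]011011.   (q0,1)→(q0,1,R)
state=q0 head=1 tape=.1[0]11011.   (q0,0)→(q0,1,R)
state=q0 head=2 tape=.11[1]1011.   (q0,1)→(q0,1,R)
state=q0 head=3 tape=.111[1]011.   (q0,1)→(q0,1,R)
state=q0 head=4 tape=.1111[0]11.   (q0,0)→(q0,1,R)
state=q0 head=5 tape=.11111[1]1.   (q0,1)→(q0,1,R)
state=q0 head=6 tape=.111111[1].   (q0,1)→(q0,1,R)
state=q0 head=7 tape=.1111111[.]   (q0,.)→(q3,0,L)
state=q3 head=6 tape=.111111[1]0   (q3,1)→(q3,1,L)
state=q3 head=5 tape=.11111[1]10   (q3,1)→(q3,1,L)
state=q3 head=4 tape=.1111[1]110   (q3,1)→(q3,1,L)
state=q3 head=3 tape=.111[1]1110   (q3,1)→(q3,1,L)
state=q3 head=2 tape=.11[1]11110   (q3,1)→(q3,1,L)
state=q3 head=1 tape=.1[1]111110   (q3,1)→(q3,1,L)
state=q3 head=0 tape=.[1]1111110   (q3,1)→(q3,1,L)
state=q3 head=-1 tape=[.]11111110
No transition is defined for (q3, .); M halts in state q3.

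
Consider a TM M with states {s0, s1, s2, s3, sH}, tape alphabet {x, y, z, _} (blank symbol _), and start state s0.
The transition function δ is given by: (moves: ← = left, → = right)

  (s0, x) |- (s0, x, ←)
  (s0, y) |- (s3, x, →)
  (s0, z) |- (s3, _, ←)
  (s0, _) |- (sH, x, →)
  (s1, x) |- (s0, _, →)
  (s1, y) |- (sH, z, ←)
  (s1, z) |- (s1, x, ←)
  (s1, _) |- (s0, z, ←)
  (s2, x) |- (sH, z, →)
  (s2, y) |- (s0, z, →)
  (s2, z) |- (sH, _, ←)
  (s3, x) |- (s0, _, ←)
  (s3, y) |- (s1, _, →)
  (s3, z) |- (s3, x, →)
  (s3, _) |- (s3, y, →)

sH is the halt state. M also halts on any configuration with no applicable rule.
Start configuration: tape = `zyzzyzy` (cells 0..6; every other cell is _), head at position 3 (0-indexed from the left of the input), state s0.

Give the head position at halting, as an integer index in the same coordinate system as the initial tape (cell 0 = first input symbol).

s0 | _zyz[z]yzy_   read z → write _, move ←, go to s3
s3 | _zy[z]_yzy_   read z → write x, move →, go to s3
s3 | _zyx[_]yzy_   read _ → write y, move →, go to s3
s3 | _zyxy[y]zy_   read y → write _, move →, go to s1
s1 | _zyxy_[z]y_   read z → write x, move ←, go to s1
s1 | _zyxy[_]xy_   read _ → write z, move ←, go to s0
s0 | _zyx[y]zxy_   read y → write x, move →, go to s3
s3 | _zyxx[z]xy_   read z → write x, move →, go to s3
s3 | _zyxxx[x]y_   read x → write _, move ←, go to s0
s0 | _zyxx[x]_y_   read x → write x, move ←, go to s0
s0 | _zyx[x]x_y_   read x → write x, move ←, go to s0
s0 | _zy[x]xx_y_   read x → write x, move ←, go to s0
s0 | _z[y]xxx_y_   read y → write x, move →, go to s3
s3 | _zx[x]xx_y_   read x → write _, move ←, go to s0
s0 | _z[x]_xx_y_   read x → write x, move ←, go to s0
s0 | _[z]x_xx_y_   read z → write _, move ←, go to s3
s3 | [_]_x_xx_y_   read _ → write y, move →, go to s3
s3 | y[_]x_xx_y_   read _ → write y, move →, go to s3
s3 | yy[x]_xx_y_   read x → write _, move ←, go to s0
s0 | y[y]__xx_y_   read y → write x, move →, go to s3
s3 | yx[_]_xx_y_   read _ → write y, move →, go to s3
s3 | yxy[_]xx_y_   read _ → write y, move →, go to s3
s3 | yxyy[x]x_y_   read x → write _, move ←, go to s0
s0 | yxy[y]_x_y_   read y → write x, move →, go to s3
s3 | yxyx[_]x_y_   read _ → write y, move →, go to s3
s3 | yxyxy[x]_y_   read x → write _, move ←, go to s0
s0 | yxyx[y]__y_   read y → write x, move →, go to s3
s3 | yxyxx[_]_y_   read _ → write y, move →, go to s3
s3 | yxyxxy[_]y_   read _ → write y, move →, go to s3
s3 | yxyxxyy[y]_   read y → write _, move →, go to s1
s1 | yxyxxyy_[_]   read _ → write z, move ←, go to s0
s0 | yxyxxyy[_]z   read _ → write x, move →, go to sH
sH | yxyxxyyx[z]
At halt the head is at cell 7.

7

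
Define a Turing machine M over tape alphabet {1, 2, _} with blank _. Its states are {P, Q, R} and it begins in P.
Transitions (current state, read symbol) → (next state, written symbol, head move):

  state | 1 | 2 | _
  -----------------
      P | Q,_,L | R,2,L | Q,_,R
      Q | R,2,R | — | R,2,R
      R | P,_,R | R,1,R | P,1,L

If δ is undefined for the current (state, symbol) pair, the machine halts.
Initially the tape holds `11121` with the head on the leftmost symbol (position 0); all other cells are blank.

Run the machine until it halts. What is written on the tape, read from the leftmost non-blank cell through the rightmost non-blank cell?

2_121121

P | ____[1]1121   read 1 → write _, move L, go to Q
Q | ___[_]_1121   read _ → write 2, move R, go to R
R | ___2[_]1121   read _ → write 1, move L, go to P
P | ___[2]11121   read 2 → write 2, move L, go to R
R | __[_]211121   read _ → write 1, move L, go to P
P | _[_]1211121   read _ → write _, move R, go to Q
Q | __[1]211121   read 1 → write 2, move R, go to R
R | __2[2]11121   read 2 → write 1, move R, go to R
R | __21[1]1121   read 1 → write _, move R, go to P
P | __21_[1]121   read 1 → write _, move L, go to Q
Q | __21[_]_121   read _ → write 2, move R, go to R
R | __212[_]121   read _ → write 1, move L, go to P
P | __21[2]1121   read 2 → write 2, move L, go to R
R | __2[1]21121   read 1 → write _, move R, go to P
P | __2_[2]1121   read 2 → write 2, move L, go to R
R | __2[_]21121   read _ → write 1, move L, go to P
P | __[2]121121   read 2 → write 2, move L, go to R
R | _[_]2121121   read _ → write 1, move L, go to P
P | [_]12121121   read _ → write _, move R, go to Q
Q | _[1]2121121   read 1 → write 2, move R, go to R
R | _2[2]121121   read 2 → write 1, move R, go to R
R | _21[1]21121   read 1 → write _, move R, go to P
P | _21_[2]1121   read 2 → write 2, move L, go to R
R | _21[_]21121   read _ → write 1, move L, go to P
P | _2[1]121121   read 1 → write _, move L, go to Q
Q | _[2]_121121
The non-blank tape span at halt is 2_121121.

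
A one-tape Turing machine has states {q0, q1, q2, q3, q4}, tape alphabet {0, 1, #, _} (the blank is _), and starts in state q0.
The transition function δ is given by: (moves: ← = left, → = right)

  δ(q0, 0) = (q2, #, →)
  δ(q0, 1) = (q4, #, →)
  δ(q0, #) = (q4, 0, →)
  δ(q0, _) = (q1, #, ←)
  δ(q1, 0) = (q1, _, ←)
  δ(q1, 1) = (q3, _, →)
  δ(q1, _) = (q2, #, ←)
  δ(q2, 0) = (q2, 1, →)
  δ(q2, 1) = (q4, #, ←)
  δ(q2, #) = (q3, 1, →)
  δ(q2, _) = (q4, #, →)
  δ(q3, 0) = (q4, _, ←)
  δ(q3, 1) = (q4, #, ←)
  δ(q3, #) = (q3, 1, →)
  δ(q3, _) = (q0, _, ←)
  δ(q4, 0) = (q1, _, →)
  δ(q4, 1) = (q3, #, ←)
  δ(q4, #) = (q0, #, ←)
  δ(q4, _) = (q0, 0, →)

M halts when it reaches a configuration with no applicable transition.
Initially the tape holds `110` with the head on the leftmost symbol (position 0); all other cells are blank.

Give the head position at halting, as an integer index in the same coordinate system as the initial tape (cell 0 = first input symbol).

state=q0 head=0 tape=_[1]10_   (q0,1)→(q4,#,→)
state=q4 head=1 tape=_#[1]0_   (q4,1)→(q3,#,←)
state=q3 head=0 tape=_[#]#0_   (q3,#)→(q3,1,→)
state=q3 head=1 tape=_1[#]0_   (q3,#)→(q3,1,→)
state=q3 head=2 tape=_11[0]_   (q3,0)→(q4,_,←)
state=q4 head=1 tape=_1[1]__   (q4,1)→(q3,#,←)
state=q3 head=0 tape=_[1]#__   (q3,1)→(q4,#,←)
state=q4 head=-1 tape=[_]##__   (q4,_)→(q0,0,→)
state=q0 head=0 tape=0[#]#__   (q0,#)→(q4,0,→)
state=q4 head=1 tape=00[#]__   (q4,#)→(q0,#,←)
state=q0 head=0 tape=0[0]#__   (q0,0)→(q2,#,→)
state=q2 head=1 tape=0#[#]__   (q2,#)→(q3,1,→)
state=q3 head=2 tape=0#1[_]_   (q3,_)→(q0,_,←)
state=q0 head=1 tape=0#[1]__   (q0,1)→(q4,#,→)
state=q4 head=2 tape=0##[_]_   (q4,_)→(q0,0,→)
state=q0 head=3 tape=0##0[_]   (q0,_)→(q1,#,←)
state=q1 head=2 tape=0##[0]#   (q1,0)→(q1,_,←)
state=q1 head=1 tape=0#[#]_#
At halt the head is at cell 1.

1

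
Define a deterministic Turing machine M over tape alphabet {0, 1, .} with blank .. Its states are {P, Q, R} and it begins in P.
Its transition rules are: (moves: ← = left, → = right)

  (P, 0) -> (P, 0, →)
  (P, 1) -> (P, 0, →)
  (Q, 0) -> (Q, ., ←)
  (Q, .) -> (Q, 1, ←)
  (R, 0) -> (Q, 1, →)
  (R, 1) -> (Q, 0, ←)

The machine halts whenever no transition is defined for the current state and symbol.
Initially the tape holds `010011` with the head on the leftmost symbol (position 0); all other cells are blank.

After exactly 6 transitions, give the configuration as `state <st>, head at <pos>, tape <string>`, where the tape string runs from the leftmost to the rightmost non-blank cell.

state=P head=0 tape=[0]10011.   (P,0)→(P,0,→)
state=P head=1 tape=0[1]0011.   (P,1)→(P,0,→)
state=P head=2 tape=00[0]011.   (P,0)→(P,0,→)
state=P head=3 tape=000[0]11.   (P,0)→(P,0,→)
state=P head=4 tape=0000[1]1.   (P,1)→(P,0,→)
state=P head=5 tape=00000[1].   (P,1)→(P,0,→)
state=P head=6 tape=000000[.]
After 6 steps: state P, head at 6, tape 000000.

state P, head at 6, tape 000000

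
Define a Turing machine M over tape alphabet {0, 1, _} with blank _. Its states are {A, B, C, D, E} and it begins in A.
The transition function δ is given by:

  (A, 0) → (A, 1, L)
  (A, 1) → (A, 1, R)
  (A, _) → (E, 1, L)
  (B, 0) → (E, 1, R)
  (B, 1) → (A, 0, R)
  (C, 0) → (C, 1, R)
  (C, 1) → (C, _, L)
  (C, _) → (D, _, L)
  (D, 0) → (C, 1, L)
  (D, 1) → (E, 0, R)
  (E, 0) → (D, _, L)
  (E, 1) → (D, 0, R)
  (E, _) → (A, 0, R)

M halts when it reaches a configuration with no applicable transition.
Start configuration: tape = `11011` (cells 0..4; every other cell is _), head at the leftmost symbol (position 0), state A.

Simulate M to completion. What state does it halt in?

D

A | __[1]1011___   read 1 → write 1, move R, go to A
A | __1[1]011___   read 1 → write 1, move R, go to A
A | __11[0]11___   read 0 → write 1, move L, go to A
A | __1[1]111___   read 1 → write 1, move R, go to A
A | __11[1]11___   read 1 → write 1, move R, go to A
A | __111[1]1___   read 1 → write 1, move R, go to A
A | __1111[1]___   read 1 → write 1, move R, go to A
A | __11111[_]__   read _ → write 1, move L, go to E
E | __1111[1]1__   read 1 → write 0, move R, go to D
D | __11110[1]__   read 1 → write 0, move R, go to E
E | __111100[_]_   read _ → write 0, move R, go to A
A | __1111000[_]   read _ → write 1, move L, go to E
E | __111100[0]1   read 0 → write _, move L, go to D
D | __11110[0]_1   read 0 → write 1, move L, go to C
C | __1111[0]1_1   read 0 → write 1, move R, go to C
C | __11111[1]_1   read 1 → write _, move L, go to C
C | __1111[1]__1   read 1 → write _, move L, go to C
C | __111[1]___1   read 1 → write _, move L, go to C
C | __11[1]____1   read 1 → write _, move L, go to C
C | __1[1]_____1   read 1 → write _, move L, go to C
C | __[1]______1   read 1 → write _, move L, go to C
C | _[_]_______1   read _ → write _, move L, go to D
D | [_]________1
No transition is defined for (D, _); M halts in state D.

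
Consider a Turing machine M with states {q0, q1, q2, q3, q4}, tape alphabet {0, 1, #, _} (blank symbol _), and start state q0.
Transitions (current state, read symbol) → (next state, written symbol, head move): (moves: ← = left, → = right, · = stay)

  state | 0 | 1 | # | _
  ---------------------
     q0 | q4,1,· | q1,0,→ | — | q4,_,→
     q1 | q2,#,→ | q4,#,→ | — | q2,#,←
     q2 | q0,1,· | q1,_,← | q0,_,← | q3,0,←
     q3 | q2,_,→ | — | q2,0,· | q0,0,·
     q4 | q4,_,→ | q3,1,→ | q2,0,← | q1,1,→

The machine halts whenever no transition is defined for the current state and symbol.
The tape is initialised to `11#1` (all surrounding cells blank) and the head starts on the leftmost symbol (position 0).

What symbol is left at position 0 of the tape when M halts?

#

q0 | [1]1#1   read 1 → write 0, move →, go to q1
q1 | 0[1]#1   read 1 → write #, move →, go to q4
q4 | 0#[#]1   read # → write 0, move ←, go to q2
q2 | 0[#]01   read # → write _, move ←, go to q0
q0 | [0]_01   read 0 → write 1, move ·, go to q4
q4 | [1]_01   read 1 → write 1, move →, go to q3
q3 | 1[_]01   read _ → write 0, move ·, go to q0
q0 | 1[0]01   read 0 → write 1, move ·, go to q4
q4 | 1[1]01   read 1 → write 1, move →, go to q3
q3 | 11[0]1   read 0 → write _, move →, go to q2
q2 | 11_[1]   read 1 → write _, move ←, go to q1
q1 | 11[_]_   read _ → write #, move ←, go to q2
q2 | 1[1]#_   read 1 → write _, move ←, go to q1
q1 | [1]_#_   read 1 → write #, move →, go to q4
q4 | #[_]#_   read _ → write 1, move →, go to q1
q1 | #1[#]_
Cell 0 holds # when M halts.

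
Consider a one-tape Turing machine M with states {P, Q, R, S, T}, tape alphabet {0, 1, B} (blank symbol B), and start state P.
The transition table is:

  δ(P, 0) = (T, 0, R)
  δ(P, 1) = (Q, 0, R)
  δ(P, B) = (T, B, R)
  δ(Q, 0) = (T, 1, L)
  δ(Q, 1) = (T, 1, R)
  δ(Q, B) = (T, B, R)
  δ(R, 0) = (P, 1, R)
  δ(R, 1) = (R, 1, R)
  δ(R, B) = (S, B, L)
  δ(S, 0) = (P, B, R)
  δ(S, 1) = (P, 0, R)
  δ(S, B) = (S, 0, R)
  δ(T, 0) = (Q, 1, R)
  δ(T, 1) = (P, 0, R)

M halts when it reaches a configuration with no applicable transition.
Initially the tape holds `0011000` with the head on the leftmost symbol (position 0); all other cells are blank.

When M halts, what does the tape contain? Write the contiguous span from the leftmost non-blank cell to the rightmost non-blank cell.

0110000

state=P head=0 tape=[0]011000BB   (P,0)→(T,0,R)
state=T head=1 tape=0[0]11000BB   (T,0)→(Q,1,R)
state=Q head=2 tape=01[1]1000BB   (Q,1)→(T,1,R)
state=T head=3 tape=011[1]000BB   (T,1)→(P,0,R)
state=P head=4 tape=0110[0]00BB   (P,0)→(T,0,R)
state=T head=5 tape=01100[0]0BB   (T,0)→(Q,1,R)
state=Q head=6 tape=011001[0]BB   (Q,0)→(T,1,L)
state=T head=5 tape=01100[1]1BB   (T,1)→(P,0,R)
state=P head=6 tape=011000[1]BB   (P,1)→(Q,0,R)
state=Q head=7 tape=0110000[B]B   (Q,B)→(T,B,R)
state=T head=8 tape=0110000B[B]
The non-blank tape span at halt is 0110000.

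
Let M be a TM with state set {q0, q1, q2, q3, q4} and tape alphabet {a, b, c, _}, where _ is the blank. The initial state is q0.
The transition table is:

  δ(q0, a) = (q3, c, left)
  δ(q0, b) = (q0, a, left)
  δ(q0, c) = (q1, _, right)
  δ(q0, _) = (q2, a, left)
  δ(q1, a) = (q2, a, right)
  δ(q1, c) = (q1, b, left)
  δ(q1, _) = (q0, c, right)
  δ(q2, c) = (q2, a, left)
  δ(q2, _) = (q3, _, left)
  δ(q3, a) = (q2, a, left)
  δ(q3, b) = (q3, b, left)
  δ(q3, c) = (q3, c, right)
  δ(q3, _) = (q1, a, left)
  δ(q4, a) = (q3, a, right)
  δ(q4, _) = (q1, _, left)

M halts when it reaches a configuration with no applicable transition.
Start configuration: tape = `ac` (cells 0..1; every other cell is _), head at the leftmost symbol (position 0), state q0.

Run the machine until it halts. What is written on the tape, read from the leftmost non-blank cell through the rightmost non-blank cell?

q0 | ___[a]c_   read a → write c, move left, go to q3
q3 | __[_]cc_   read _ → write a, move left, go to q1
q1 | _[_]acc_   read _ → write c, move right, go to q0
q0 | _c[a]cc_   read a → write c, move left, go to q3
q3 | _[c]ccc_   read c → write c, move right, go to q3
q3 | _c[c]cc_   read c → write c, move right, go to q3
q3 | _cc[c]c_   read c → write c, move right, go to q3
q3 | _ccc[c]_   read c → write c, move right, go to q3
q3 | _cccc[_]   read _ → write a, move left, go to q1
q1 | _ccc[c]a   read c → write b, move left, go to q1
q1 | _cc[c]ba   read c → write b, move left, go to q1
q1 | _c[c]bba   read c → write b, move left, go to q1
q1 | _[c]bbba   read c → write b, move left, go to q1
q1 | [_]bbbba   read _ → write c, move right, go to q0
q0 | c[b]bbba   read b → write a, move left, go to q0
q0 | [c]abbba   read c → write _, move right, go to q1
q1 | _[a]bbba   read a → write a, move right, go to q2
q2 | _a[b]bba
The non-blank tape span at halt is abbba.

abbba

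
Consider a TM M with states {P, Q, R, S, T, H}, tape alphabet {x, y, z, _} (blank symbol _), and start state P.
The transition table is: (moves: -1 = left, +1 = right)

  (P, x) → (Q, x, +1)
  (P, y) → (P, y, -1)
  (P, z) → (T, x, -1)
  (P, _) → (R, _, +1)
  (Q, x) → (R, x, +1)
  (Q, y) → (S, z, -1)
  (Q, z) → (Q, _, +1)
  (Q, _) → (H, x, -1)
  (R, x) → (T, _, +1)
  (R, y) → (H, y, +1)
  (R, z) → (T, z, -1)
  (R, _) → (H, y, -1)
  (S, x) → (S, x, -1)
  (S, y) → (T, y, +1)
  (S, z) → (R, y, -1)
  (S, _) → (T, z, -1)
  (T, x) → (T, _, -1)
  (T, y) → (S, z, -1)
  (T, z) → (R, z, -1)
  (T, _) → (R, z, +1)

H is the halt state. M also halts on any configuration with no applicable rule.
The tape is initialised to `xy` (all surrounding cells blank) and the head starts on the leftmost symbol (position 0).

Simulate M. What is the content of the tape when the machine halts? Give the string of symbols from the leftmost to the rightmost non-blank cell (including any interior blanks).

yzzxz

P | ____[x]y   read x → write x, move +1, go to Q
Q | ____x[y]   read y → write z, move -1, go to S
S | ____[x]z   read x → write x, move -1, go to S
S | ___[_]xz   read _ → write z, move -1, go to T
T | __[_]zxz   read _ → write z, move +1, go to R
R | __z[z]xz   read z → write z, move -1, go to T
T | __[z]zxz   read z → write z, move -1, go to R
R | _[_]zzxz   read _ → write y, move -1, go to H
H | [_]yzzxz
The non-blank tape span at halt is yzzxz.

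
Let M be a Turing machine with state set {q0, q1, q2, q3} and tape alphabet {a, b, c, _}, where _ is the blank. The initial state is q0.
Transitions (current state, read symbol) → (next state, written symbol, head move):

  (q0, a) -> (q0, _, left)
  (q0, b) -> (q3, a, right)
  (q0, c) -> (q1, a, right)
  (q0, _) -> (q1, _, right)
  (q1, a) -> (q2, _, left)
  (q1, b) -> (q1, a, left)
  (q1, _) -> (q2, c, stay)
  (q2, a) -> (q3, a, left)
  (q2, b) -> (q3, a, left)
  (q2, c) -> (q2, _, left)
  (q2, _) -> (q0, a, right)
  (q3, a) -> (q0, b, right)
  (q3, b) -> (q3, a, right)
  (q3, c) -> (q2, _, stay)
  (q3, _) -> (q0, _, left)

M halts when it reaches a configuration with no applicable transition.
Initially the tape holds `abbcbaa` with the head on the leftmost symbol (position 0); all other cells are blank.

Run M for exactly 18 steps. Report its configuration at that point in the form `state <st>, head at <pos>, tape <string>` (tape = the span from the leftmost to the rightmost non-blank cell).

state q0, head at -1, tape aa__abcbaa

state=q0 head=0 tape=___[a]bbcbaa   (q0,a)→(q0,_,left)
state=q0 head=-1 tape=__[_]_bbcbaa   (q0,_)→(q1,_,right)
state=q1 head=0 tape=___[_]bbcbaa   (q1,_)→(q2,c,stay)
state=q2 head=0 tape=___[c]bbcbaa   (q2,c)→(q2,_,left)
state=q2 head=-1 tape=__[_]_bbcbaa   (q2,_)→(q0,a,right)
state=q0 head=0 tape=__a[_]bbcbaa   (q0,_)→(q1,_,right)
state=q1 head=1 tape=__a_[b]bcbaa   (q1,b)→(q1,a,left)
state=q1 head=0 tape=__a[_]abcbaa   (q1,_)→(q2,c,stay)
state=q2 head=0 tape=__a[c]abcbaa   (q2,c)→(q2,_,left)
state=q2 head=-1 tape=__[a]_abcbaa   (q2,a)→(q3,a,left)
state=q3 head=-2 tape=_[_]a_abcbaa   (q3,_)→(q0,_,left)
state=q0 head=-3 tape=[_]_a_abcbaa   (q0,_)→(q1,_,right)
state=q1 head=-2 tape=_[_]a_abcbaa   (q1,_)→(q2,c,stay)
state=q2 head=-2 tape=_[c]a_abcbaa   (q2,c)→(q2,_,left)
state=q2 head=-3 tape=[_]_a_abcbaa   (q2,_)→(q0,a,right)
state=q0 head=-2 tape=a[_]a_abcbaa   (q0,_)→(q1,_,right)
state=q1 head=-1 tape=a_[a]_abcbaa   (q1,a)→(q2,_,left)
state=q2 head=-2 tape=a[_]__abcbaa   (q2,_)→(q0,a,right)
state=q0 head=-1 tape=aa[_]_abcbaa
After 18 steps: state q0, head at -1, tape aa__abcbaa.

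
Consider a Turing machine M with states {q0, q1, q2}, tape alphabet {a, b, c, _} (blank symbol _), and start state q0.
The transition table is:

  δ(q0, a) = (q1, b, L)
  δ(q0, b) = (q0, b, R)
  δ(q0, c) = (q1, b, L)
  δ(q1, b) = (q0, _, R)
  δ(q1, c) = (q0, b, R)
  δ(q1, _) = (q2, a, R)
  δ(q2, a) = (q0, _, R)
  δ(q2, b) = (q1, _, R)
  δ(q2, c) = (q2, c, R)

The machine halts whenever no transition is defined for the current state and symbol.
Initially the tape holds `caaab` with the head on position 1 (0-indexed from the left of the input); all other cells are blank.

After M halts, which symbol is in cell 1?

q0 | c[a]aab_   read a → write b, move L, go to q1
q1 | [c]baab_   read c → write b, move R, go to q0
q0 | b[b]aab_   read b → write b, move R, go to q0
q0 | bb[a]ab_   read a → write b, move L, go to q1
q1 | b[b]bab_   read b → write _, move R, go to q0
q0 | b_[b]ab_   read b → write b, move R, go to q0
q0 | b_b[a]b_   read a → write b, move L, go to q1
q1 | b_[b]bb_   read b → write _, move R, go to q0
q0 | b__[b]b_   read b → write b, move R, go to q0
q0 | b__b[b]_   read b → write b, move R, go to q0
q0 | b__bb[_]
Cell 1 holds _ when M halts.

_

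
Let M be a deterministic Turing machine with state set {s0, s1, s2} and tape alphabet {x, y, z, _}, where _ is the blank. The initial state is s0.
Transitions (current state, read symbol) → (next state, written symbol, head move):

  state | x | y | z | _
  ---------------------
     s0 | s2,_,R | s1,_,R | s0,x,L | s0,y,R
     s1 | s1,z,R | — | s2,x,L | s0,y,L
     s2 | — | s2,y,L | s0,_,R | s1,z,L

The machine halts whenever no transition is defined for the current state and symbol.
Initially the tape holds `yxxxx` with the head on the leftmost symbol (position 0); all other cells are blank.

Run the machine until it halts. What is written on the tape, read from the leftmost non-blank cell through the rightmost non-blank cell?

y_xxxy

state=s0 head=0 tape=[y]xxxx_   (s0,y)→(s1,_,R)
state=s1 head=1 tape=_[x]xxx_   (s1,x)→(s1,z,R)
state=s1 head=2 tape=_z[x]xx_   (s1,x)→(s1,z,R)
state=s1 head=3 tape=_zz[x]x_   (s1,x)→(s1,z,R)
state=s1 head=4 tape=_zzz[x]_   (s1,x)→(s1,z,R)
state=s1 head=5 tape=_zzzz[_]   (s1,_)→(s0,y,L)
state=s0 head=4 tape=_zzz[z]y   (s0,z)→(s0,x,L)
state=s0 head=3 tape=_zz[z]xy   (s0,z)→(s0,x,L)
state=s0 head=2 tape=_z[z]xxy   (s0,z)→(s0,x,L)
state=s0 head=1 tape=_[z]xxxy   (s0,z)→(s0,x,L)
state=s0 head=0 tape=[_]xxxxy   (s0,_)→(s0,y,R)
state=s0 head=1 tape=y[x]xxxy   (s0,x)→(s2,_,R)
state=s2 head=2 tape=y_[x]xxy
The non-blank tape span at halt is y_xxxy.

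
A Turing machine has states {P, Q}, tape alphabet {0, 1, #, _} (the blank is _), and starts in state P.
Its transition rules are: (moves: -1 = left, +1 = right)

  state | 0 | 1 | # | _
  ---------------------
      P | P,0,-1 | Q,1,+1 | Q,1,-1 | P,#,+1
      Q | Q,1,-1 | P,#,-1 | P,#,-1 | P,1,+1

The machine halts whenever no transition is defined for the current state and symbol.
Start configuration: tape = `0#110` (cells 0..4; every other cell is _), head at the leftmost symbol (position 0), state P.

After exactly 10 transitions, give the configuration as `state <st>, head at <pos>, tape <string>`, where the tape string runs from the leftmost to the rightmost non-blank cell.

P | __[0]#110   read 0 → write 0, move -1, go to P
P | _[_]0#110   read _ → write #, move +1, go to P
P | _#[0]#110   read 0 → write 0, move -1, go to P
P | _[#]0#110   read # → write 1, move -1, go to Q
Q | [_]10#110   read _ → write 1, move +1, go to P
P | 1[1]0#110   read 1 → write 1, move +1, go to Q
Q | 11[0]#110   read 0 → write 1, move -1, go to Q
Q | 1[1]1#110   read 1 → write #, move -1, go to P
P | [1]#1#110   read 1 → write 1, move +1, go to Q
Q | 1[#]1#110   read # → write #, move -1, go to P
P | [1]#1#110
After 10 steps: state P, head at -2, tape 1#1#110.

state P, head at -2, tape 1#1#110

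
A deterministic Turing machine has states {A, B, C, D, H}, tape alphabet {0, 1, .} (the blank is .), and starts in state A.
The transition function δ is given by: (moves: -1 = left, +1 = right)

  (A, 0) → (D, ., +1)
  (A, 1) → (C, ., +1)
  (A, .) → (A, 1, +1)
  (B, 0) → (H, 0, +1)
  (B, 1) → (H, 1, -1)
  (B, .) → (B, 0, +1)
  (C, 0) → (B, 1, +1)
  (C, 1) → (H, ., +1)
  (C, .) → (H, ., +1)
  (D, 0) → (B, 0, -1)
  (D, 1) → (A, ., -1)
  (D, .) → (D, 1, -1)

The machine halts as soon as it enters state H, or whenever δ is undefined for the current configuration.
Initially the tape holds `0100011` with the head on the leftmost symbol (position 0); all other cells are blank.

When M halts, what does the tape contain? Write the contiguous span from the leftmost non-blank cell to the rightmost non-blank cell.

A | [0]100011   read 0 → write ., move +1, go to D
D | .[1]00011   read 1 → write ., move -1, go to A
A | [.].00011   read . → write 1, move +1, go to A
A | 1[.]00011   read . → write 1, move +1, go to A
A | 11[0]0011   read 0 → write ., move +1, go to D
D | 11.[0]011   read 0 → write 0, move -1, go to B
B | 11[.]0011   read . → write 0, move +1, go to B
B | 110[0]011   read 0 → write 0, move +1, go to H
H | 1100[0]11
The non-blank tape span at halt is 1100011.

1100011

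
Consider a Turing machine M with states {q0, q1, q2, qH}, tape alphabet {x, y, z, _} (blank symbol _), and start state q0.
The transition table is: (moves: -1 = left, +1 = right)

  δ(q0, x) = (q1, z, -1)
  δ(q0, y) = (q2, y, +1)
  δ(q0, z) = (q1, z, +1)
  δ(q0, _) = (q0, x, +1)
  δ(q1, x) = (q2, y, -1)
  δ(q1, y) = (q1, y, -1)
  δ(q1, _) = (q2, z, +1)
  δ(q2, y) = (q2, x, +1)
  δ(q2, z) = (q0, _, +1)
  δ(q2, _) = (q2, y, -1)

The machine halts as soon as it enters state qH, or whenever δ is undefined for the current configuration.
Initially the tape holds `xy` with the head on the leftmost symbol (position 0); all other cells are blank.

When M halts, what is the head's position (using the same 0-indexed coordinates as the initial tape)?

state=q0 head=0 tape=_[x]y__   (q0,x)→(q1,z,-1)
state=q1 head=-1 tape=[_]zy__   (q1,_)→(q2,z,+1)
state=q2 head=0 tape=z[z]y__   (q2,z)→(q0,_,+1)
state=q0 head=1 tape=z_[y]__   (q0,y)→(q2,y,+1)
state=q2 head=2 tape=z_y[_]_   (q2,_)→(q2,y,-1)
state=q2 head=1 tape=z_[y]y_   (q2,y)→(q2,x,+1)
state=q2 head=2 tape=z_x[y]_   (q2,y)→(q2,x,+1)
state=q2 head=3 tape=z_xx[_]   (q2,_)→(q2,y,-1)
state=q2 head=2 tape=z_x[x]y
At halt the head is at cell 2.

2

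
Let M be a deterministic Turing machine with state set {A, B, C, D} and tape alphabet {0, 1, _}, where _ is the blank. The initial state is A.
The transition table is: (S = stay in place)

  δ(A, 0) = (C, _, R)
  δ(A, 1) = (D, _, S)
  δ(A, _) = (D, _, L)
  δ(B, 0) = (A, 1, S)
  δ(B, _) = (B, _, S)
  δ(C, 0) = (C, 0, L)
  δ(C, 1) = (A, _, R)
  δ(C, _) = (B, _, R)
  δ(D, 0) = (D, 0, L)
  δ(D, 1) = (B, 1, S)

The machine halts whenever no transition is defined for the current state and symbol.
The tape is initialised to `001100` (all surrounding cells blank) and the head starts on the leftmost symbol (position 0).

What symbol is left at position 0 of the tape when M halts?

_

state=A head=0 tape=[0]01100   (A,0)→(C,_,R)
state=C head=1 tape=_[0]1100   (C,0)→(C,0,L)
state=C head=0 tape=[_]01100   (C,_)→(B,_,R)
state=B head=1 tape=_[0]1100   (B,0)→(A,1,S)
state=A head=1 tape=_[1]1100   (A,1)→(D,_,S)
state=D head=1 tape=_[_]1100
Cell 0 holds _ when M halts.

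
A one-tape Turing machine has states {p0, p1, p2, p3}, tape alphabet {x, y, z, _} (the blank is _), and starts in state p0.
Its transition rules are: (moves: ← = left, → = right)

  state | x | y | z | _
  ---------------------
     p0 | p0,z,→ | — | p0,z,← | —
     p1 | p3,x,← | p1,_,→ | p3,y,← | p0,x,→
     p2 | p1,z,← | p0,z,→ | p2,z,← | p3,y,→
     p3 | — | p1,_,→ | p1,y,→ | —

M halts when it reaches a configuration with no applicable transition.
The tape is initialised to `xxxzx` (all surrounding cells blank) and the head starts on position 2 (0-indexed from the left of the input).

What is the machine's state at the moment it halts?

p0 | _xx[x]zx   read x → write z, move →, go to p0
p0 | _xxz[z]x   read z → write z, move ←, go to p0
p0 | _xx[z]zx   read z → write z, move ←, go to p0
p0 | _x[x]zzx   read x → write z, move →, go to p0
p0 | _xz[z]zx   read z → write z, move ←, go to p0
p0 | _x[z]zzx   read z → write z, move ←, go to p0
p0 | _[x]zzzx   read x → write z, move →, go to p0
p0 | _z[z]zzx   read z → write z, move ←, go to p0
p0 | _[z]zzzx   read z → write z, move ←, go to p0
p0 | [_]zzzzx
No transition is defined for (p0, _); M halts in state p0.

p0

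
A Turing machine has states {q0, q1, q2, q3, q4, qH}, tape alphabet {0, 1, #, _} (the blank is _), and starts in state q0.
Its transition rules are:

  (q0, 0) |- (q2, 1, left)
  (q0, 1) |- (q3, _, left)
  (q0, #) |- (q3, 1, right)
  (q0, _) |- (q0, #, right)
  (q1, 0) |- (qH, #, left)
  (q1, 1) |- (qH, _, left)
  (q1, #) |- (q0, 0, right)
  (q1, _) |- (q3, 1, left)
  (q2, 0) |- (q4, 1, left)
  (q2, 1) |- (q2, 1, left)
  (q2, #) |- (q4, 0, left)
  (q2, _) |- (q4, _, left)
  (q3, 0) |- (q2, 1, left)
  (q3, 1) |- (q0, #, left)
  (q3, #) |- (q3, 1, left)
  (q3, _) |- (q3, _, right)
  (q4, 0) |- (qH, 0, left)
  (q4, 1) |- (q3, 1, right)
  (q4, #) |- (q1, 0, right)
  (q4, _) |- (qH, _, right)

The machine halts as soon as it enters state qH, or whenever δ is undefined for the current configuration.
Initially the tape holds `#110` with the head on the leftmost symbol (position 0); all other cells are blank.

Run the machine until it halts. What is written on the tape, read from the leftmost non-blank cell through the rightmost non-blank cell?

state=q0 head=0 tape=__[#]110   (q0,#)→(q3,1,right)
state=q3 head=1 tape=__1[1]10   (q3,1)→(q0,#,left)
state=q0 head=0 tape=__[1]#10   (q0,1)→(q3,_,left)
state=q3 head=-1 tape=_[_]_#10   (q3,_)→(q3,_,right)
state=q3 head=0 tape=__[_]#10   (q3,_)→(q3,_,right)
state=q3 head=1 tape=___[#]10   (q3,#)→(q3,1,left)
state=q3 head=0 tape=__[_]110   (q3,_)→(q3,_,right)
state=q3 head=1 tape=___[1]10   (q3,1)→(q0,#,left)
state=q0 head=0 tape=__[_]#10   (q0,_)→(q0,#,right)
state=q0 head=1 tape=__#[#]10   (q0,#)→(q3,1,right)
state=q3 head=2 tape=__#1[1]0   (q3,1)→(q0,#,left)
state=q0 head=1 tape=__#[1]#0   (q0,1)→(q3,_,left)
state=q3 head=0 tape=__[#]_#0   (q3,#)→(q3,1,left)
state=q3 head=-1 tape=_[_]1_#0   (q3,_)→(q3,_,right)
state=q3 head=0 tape=__[1]_#0   (q3,1)→(q0,#,left)
state=q0 head=-1 tape=_[_]#_#0   (q0,_)→(q0,#,right)
state=q0 head=0 tape=_#[#]_#0   (q0,#)→(q3,1,right)
state=q3 head=1 tape=_#1[_]#0   (q3,_)→(q3,_,right)
state=q3 head=2 tape=_#1_[#]0   (q3,#)→(q3,1,left)
state=q3 head=1 tape=_#1[_]10   (q3,_)→(q3,_,right)
state=q3 head=2 tape=_#1_[1]0   (q3,1)→(q0,#,left)
state=q0 head=1 tape=_#1[_]#0   (q0,_)→(q0,#,right)
state=q0 head=2 tape=_#1#[#]0   (q0,#)→(q3,1,right)
state=q3 head=3 tape=_#1#1[0]   (q3,0)→(q2,1,left)
state=q2 head=2 tape=_#1#[1]1   (q2,1)→(q2,1,left)
state=q2 head=1 tape=_#1[#]11   (q2,#)→(q4,0,left)
state=q4 head=0 tape=_#[1]011   (q4,1)→(q3,1,right)
state=q3 head=1 tape=_#1[0]11   (q3,0)→(q2,1,left)
state=q2 head=0 tape=_#[1]111   (q2,1)→(q2,1,left)
state=q2 head=-1 tape=_[#]1111   (q2,#)→(q4,0,left)
state=q4 head=-2 tape=[_]01111   (q4,_)→(qH,_,right)
state=qH head=-1 tape=_[0]1111
The non-blank tape span at halt is 01111.

01111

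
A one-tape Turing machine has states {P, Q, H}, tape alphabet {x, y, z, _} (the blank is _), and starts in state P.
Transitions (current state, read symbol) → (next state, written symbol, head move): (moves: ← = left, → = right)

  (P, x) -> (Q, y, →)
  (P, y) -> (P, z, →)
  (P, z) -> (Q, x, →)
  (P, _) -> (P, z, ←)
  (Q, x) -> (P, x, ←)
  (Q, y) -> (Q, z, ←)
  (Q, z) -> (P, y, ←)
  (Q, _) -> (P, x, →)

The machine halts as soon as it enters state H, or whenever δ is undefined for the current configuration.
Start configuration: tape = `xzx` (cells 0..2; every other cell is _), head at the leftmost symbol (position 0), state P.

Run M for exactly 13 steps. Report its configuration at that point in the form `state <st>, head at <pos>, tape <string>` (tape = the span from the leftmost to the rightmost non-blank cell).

P | [x]zx___   read x → write y, move →, go to Q
Q | y[z]x___   read z → write y, move ←, go to P
P | [y]yx___   read y → write z, move →, go to P
P | z[y]x___   read y → write z, move →, go to P
P | zz[x]___   read x → write y, move →, go to Q
Q | zzy[_]__   read _ → write x, move →, go to P
P | zzyx[_]_   read _ → write z, move ←, go to P
P | zzy[x]z_   read x → write y, move →, go to Q
Q | zzyy[z]_   read z → write y, move ←, go to P
P | zzy[y]y_   read y → write z, move →, go to P
P | zzyz[y]_   read y → write z, move →, go to P
P | zzyzz[_]   read _ → write z, move ←, go to P
P | zzyz[z]z   read z → write x, move →, go to Q
Q | zzyzx[z]
After 13 steps: state Q, head at 5, tape zzyzxz.

state Q, head at 5, tape zzyzxz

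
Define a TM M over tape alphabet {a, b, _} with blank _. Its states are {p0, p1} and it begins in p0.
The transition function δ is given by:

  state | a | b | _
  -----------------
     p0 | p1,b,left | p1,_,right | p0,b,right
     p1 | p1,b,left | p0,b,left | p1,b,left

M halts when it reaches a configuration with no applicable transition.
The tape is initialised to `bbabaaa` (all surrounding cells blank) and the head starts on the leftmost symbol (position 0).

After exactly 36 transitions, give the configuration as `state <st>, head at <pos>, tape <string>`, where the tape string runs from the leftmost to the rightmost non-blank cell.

p0 | _[b]babaaa   read b → write _, move right, go to p1
p1 | __[b]abaaa   read b → write b, move left, go to p0
p0 | _[_]babaaa   read _ → write b, move right, go to p0
p0 | _b[b]abaaa   read b → write _, move right, go to p1
p1 | _b_[a]baaa   read a → write b, move left, go to p1
p1 | _b[_]bbaaa   read _ → write b, move left, go to p1
p1 | _[b]bbbaaa   read b → write b, move left, go to p0
p0 | [_]bbbbaaa   read _ → write b, move right, go to p0
p0 | b[b]bbbaaa   read b → write _, move right, go to p1
p1 | b_[b]bbaaa   read b → write b, move left, go to p0
p0 | b[_]bbbaaa   read _ → write b, move right, go to p0
p0 | bb[b]bbaaa   read b → write _, move right, go to p1
p1 | bb_[b]baaa   read b → write b, move left, go to p0
p0 | bb[_]bbaaa   read _ → write b, move right, go to p0
p0 | bbb[b]baaa   read b → write _, move right, go to p1
p1 | bbb_[b]aaa   read b → write b, move left, go to p0
p0 | bbb[_]baaa   read _ → write b, move right, go to p0
p0 | bbbb[b]aaa   read b → write _, move right, go to p1
p1 | bbbb_[a]aa   read a → write b, move left, go to p1
p1 | bbbb[_]baa   read _ → write b, move left, go to p1
p1 | bbb[b]bbaa   read b → write b, move left, go to p0
p0 | bb[b]bbbaa   read b → write _, move right, go to p1
p1 | bb_[b]bbaa   read b → write b, move left, go to p0
p0 | bb[_]bbbaa   read _ → write b, move right, go to p0
p0 | bbb[b]bbaa   read b → write _, move right, go to p1
p1 | bbb_[b]baa   read b → write b, move left, go to p0
p0 | bbb[_]bbaa   read _ → write b, move right, go to p0
p0 | bbbb[b]baa   read b → write _, move right, go to p1
p1 | bbbb_[b]aa   read b → write b, move left, go to p0
p0 | bbbb[_]baa   read _ → write b, move right, go to p0
p0 | bbbbb[b]aa   read b → write _, move right, go to p1
p1 | bbbbb_[a]a   read a → write b, move left, go to p1
p1 | bbbbb[_]ba   read _ → write b, move left, go to p1
p1 | bbbb[b]bba   read b → write b, move left, go to p0
p0 | bbb[b]bbba   read b → write _, move right, go to p1
p1 | bbb_[b]bba   read b → write b, move left, go to p0
p0 | bbb[_]bbba
After 36 steps: state p0, head at 2, tape bbb_bbba.

state p0, head at 2, tape bbb_bbba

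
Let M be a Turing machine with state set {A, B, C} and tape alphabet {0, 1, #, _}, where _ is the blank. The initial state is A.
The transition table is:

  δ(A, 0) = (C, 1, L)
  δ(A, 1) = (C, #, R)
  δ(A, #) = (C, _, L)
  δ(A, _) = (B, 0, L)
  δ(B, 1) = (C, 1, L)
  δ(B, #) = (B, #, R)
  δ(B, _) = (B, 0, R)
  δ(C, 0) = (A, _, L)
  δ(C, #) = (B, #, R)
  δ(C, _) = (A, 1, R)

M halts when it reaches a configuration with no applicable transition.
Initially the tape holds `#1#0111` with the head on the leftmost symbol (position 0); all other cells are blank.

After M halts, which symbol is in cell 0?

_

A | __[#]1#0111   read # → write _, move L, go to C
C | _[_]_1#0111   read _ → write 1, move R, go to A
A | _1[_]1#0111   read _ → write 0, move L, go to B
B | _[1]01#0111   read 1 → write 1, move L, go to C
C | [_]101#0111   read _ → write 1, move R, go to A
A | 1[1]01#0111   read 1 → write #, move R, go to C
C | 1#[0]1#0111   read 0 → write _, move L, go to A
A | 1[#]_1#0111   read # → write _, move L, go to C
C | [1]__1#0111
Cell 0 holds _ when M halts.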